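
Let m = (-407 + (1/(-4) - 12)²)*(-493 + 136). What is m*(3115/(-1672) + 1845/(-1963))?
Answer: -13501559334795/52514176 ≈ -2.5710e+5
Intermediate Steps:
m = 1467627/16 (m = (-407 + (-¼ - 12)²)*(-357) = (-407 + (-49/4)²)*(-357) = (-407 + 2401/16)*(-357) = -4111/16*(-357) = 1467627/16 ≈ 91727.)
m*(3115/(-1672) + 1845/(-1963)) = 1467627*(3115/(-1672) + 1845/(-1963))/16 = 1467627*(3115*(-1/1672) + 1845*(-1/1963))/16 = 1467627*(-3115/1672 - 1845/1963)/16 = (1467627/16)*(-9199585/3282136) = -13501559334795/52514176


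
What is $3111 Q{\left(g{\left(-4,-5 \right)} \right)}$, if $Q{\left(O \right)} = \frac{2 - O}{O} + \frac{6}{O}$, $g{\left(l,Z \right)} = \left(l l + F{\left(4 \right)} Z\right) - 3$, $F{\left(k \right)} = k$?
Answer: $- \frac{46665}{7} \approx -6666.4$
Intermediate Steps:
$g{\left(l,Z \right)} = -3 + l^{2} + 4 Z$ ($g{\left(l,Z \right)} = \left(l l + 4 Z\right) - 3 = \left(l^{2} + 4 Z\right) - 3 = -3 + l^{2} + 4 Z$)
$Q{\left(O \right)} = \frac{6}{O} + \frac{2 - O}{O}$ ($Q{\left(O \right)} = \frac{2 - O}{O} + \frac{6}{O} = \frac{6}{O} + \frac{2 - O}{O}$)
$3111 Q{\left(g{\left(-4,-5 \right)} \right)} = 3111 \frac{8 - \left(-3 + \left(-4\right)^{2} + 4 \left(-5\right)\right)}{-3 + \left(-4\right)^{2} + 4 \left(-5\right)} = 3111 \frac{8 - \left(-3 + 16 - 20\right)}{-3 + 16 - 20} = 3111 \frac{8 - -7}{-7} = 3111 \left(- \frac{8 + 7}{7}\right) = 3111 \left(\left(- \frac{1}{7}\right) 15\right) = 3111 \left(- \frac{15}{7}\right) = - \frac{46665}{7}$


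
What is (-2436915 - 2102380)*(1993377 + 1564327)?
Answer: -16149467978680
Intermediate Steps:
(-2436915 - 2102380)*(1993377 + 1564327) = -4539295*3557704 = -16149467978680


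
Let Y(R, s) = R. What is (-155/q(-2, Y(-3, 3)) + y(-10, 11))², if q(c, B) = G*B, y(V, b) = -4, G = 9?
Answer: 2209/729 ≈ 3.0302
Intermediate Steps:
q(c, B) = 9*B
(-155/q(-2, Y(-3, 3)) + y(-10, 11))² = (-155/(9*(-3)) - 4)² = (-155/(-27) - 4)² = (-155*(-1/27) - 4)² = (155/27 - 4)² = (47/27)² = 2209/729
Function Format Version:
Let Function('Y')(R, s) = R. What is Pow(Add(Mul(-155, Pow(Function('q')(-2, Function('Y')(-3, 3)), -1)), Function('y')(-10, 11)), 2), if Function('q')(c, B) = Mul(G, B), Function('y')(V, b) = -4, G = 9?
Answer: Rational(2209, 729) ≈ 3.0302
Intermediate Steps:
Function('q')(c, B) = Mul(9, B)
Pow(Add(Mul(-155, Pow(Function('q')(-2, Function('Y')(-3, 3)), -1)), Function('y')(-10, 11)), 2) = Pow(Add(Mul(-155, Pow(Mul(9, -3), -1)), -4), 2) = Pow(Add(Mul(-155, Pow(-27, -1)), -4), 2) = Pow(Add(Mul(-155, Rational(-1, 27)), -4), 2) = Pow(Add(Rational(155, 27), -4), 2) = Pow(Rational(47, 27), 2) = Rational(2209, 729)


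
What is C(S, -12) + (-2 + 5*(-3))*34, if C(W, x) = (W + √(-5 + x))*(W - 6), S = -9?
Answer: -443 - 15*I*√17 ≈ -443.0 - 61.847*I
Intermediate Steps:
C(W, x) = (-6 + W)*(W + √(-5 + x)) (C(W, x) = (W + √(-5 + x))*(-6 + W) = (-6 + W)*(W + √(-5 + x)))
C(S, -12) + (-2 + 5*(-3))*34 = ((-9)² - 6*(-9) - 6*√(-5 - 12) - 9*√(-5 - 12)) + (-2 + 5*(-3))*34 = (81 + 54 - 6*I*√17 - 9*I*√17) + (-2 - 15)*34 = (81 + 54 - 6*I*√17 - 9*I*√17) - 17*34 = (81 + 54 - 6*I*√17 - 9*I*√17) - 578 = (135 - 15*I*√17) - 578 = -443 - 15*I*√17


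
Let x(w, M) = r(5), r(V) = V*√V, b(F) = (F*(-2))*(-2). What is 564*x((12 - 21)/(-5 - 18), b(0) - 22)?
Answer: 2820*√5 ≈ 6305.7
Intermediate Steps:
b(F) = 4*F (b(F) = -2*F*(-2) = 4*F)
r(V) = V^(3/2)
x(w, M) = 5*√5 (x(w, M) = 5^(3/2) = 5*√5)
564*x((12 - 21)/(-5 - 18), b(0) - 22) = 564*(5*√5) = 2820*√5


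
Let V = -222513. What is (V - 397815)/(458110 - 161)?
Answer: -620328/457949 ≈ -1.3546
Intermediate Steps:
(V - 397815)/(458110 - 161) = (-222513 - 397815)/(458110 - 161) = -620328/457949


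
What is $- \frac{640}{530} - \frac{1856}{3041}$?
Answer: $- \frac{292992}{161173} \approx -1.8179$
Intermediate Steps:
$- \frac{640}{530} - \frac{1856}{3041} = \left(-640\right) \frac{1}{530} - \frac{1856}{3041} = - \frac{64}{53} - \frac{1856}{3041} = - \frac{292992}{161173}$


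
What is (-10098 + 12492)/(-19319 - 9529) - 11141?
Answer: -53566327/4808 ≈ -11141.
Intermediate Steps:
(-10098 + 12492)/(-19319 - 9529) - 11141 = 2394/(-28848) - 11141 = 2394*(-1/28848) - 11141 = -399/4808 - 11141 = -53566327/4808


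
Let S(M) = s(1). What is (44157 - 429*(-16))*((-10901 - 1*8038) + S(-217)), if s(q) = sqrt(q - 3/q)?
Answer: -966286719 + 51021*I*sqrt(2) ≈ -9.6629e+8 + 72155.0*I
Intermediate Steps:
S(M) = I*sqrt(2) (S(M) = sqrt(1 - 3/1) = sqrt(1 - 3*1) = sqrt(1 - 3) = sqrt(-2) = I*sqrt(2))
(44157 - 429*(-16))*((-10901 - 1*8038) + S(-217)) = (44157 - 429*(-16))*((-10901 - 1*8038) + I*sqrt(2)) = (44157 + 6864)*((-10901 - 8038) + I*sqrt(2)) = 51021*(-18939 + I*sqrt(2)) = -966286719 + 51021*I*sqrt(2)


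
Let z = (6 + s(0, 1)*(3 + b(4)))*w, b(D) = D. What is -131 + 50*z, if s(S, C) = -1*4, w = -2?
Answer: 2069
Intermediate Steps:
s(S, C) = -4
z = 44 (z = (6 - 4*(3 + 4))*(-2) = (6 - 4*7)*(-2) = (6 - 28)*(-2) = -22*(-2) = 44)
-131 + 50*z = -131 + 50*44 = -131 + 2200 = 2069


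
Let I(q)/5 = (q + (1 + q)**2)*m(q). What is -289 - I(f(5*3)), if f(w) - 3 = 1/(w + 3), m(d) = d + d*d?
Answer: -157191989/104976 ≈ -1497.4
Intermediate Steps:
m(d) = d + d**2
f(w) = 3 + 1/(3 + w) (f(w) = 3 + 1/(w + 3) = 3 + 1/(3 + w))
I(q) = 5*q*(1 + q)*(q + (1 + q)**2) (I(q) = 5*((q + (1 + q)**2)*(q*(1 + q))) = 5*(q*(1 + q)*(q + (1 + q)**2)) = 5*q*(1 + q)*(q + (1 + q)**2))
-289 - I(f(5*3)) = -289 - 5*(10 + 3*(5*3))/(3 + 5*3)*(1 + (10 + 3*(5*3))/(3 + 5*3))*((10 + 3*(5*3))/(3 + 5*3) + (1 + (10 + 3*(5*3))/(3 + 5*3))**2) = -289 - 5*(10 + 3*15)/(3 + 15)*(1 + (10 + 3*15)/(3 + 15))*((10 + 3*15)/(3 + 15) + (1 + (10 + 3*15)/(3 + 15))**2) = -289 - 5*(10 + 45)/18*(1 + (10 + 45)/18)*((10 + 45)/18 + (1 + (10 + 45)/18)**2) = -289 - 5*(1/18)*55*(1 + (1/18)*55)*((1/18)*55 + (1 + (1/18)*55)**2) = -289 - 5*55*(1 + 55/18)*(55/18 + (1 + 55/18)**2)/18 = -289 - 5*55*73*(55/18 + (73/18)**2)/(18*18) = -289 - 5*55*73*(55/18 + 5329/324)/(18*18) = -289 - 5*55*73*6319/(18*18*324) = -289 - 1*126853925/104976 = -289 - 126853925/104976 = -157191989/104976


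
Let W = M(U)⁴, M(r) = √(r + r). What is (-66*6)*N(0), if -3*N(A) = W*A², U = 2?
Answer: 0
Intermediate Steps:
M(r) = √2*√r (M(r) = √(2*r) = √2*√r)
W = 16 (W = (√2*√2)⁴ = 2⁴ = 16)
N(A) = -16*A²/3
(-66*6)*N(0) = (-66*6)*(-16/3*0²) = -(-2112)*0 = -396*0 = 0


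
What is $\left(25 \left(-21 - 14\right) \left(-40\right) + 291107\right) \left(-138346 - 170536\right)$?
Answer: $-100728582374$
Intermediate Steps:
$\left(25 \left(-21 - 14\right) \left(-40\right) + 291107\right) \left(-138346 - 170536\right) = \left(25 \left(-21 - 14\right) \left(-40\right) + 291107\right) \left(-308882\right) = \left(25 \left(-35\right) \left(-40\right) + 291107\right) \left(-308882\right) = \left(\left(-875\right) \left(-40\right) + 291107\right) \left(-308882\right) = \left(35000 + 291107\right) \left(-308882\right) = 326107 \left(-308882\right) = -100728582374$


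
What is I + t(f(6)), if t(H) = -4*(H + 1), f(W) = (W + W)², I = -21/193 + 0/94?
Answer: -111961/193 ≈ -580.11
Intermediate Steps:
I = -21/193 (I = -21*1/193 + 0*(1/94) = -21/193 + 0 = -21/193 ≈ -0.10881)
f(W) = 4*W² (f(W) = (2*W)² = 4*W²)
t(H) = -4 - 4*H (t(H) = -4*(1 + H) = -4 - 4*H)
I + t(f(6)) = -21/193 + (-4 - 16*6²) = -21/193 + (-4 - 16*36) = -21/193 + (-4 - 4*144) = -21/193 + (-4 - 576) = -21/193 - 580 = -111961/193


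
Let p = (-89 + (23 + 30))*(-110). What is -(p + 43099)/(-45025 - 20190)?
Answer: 47059/65215 ≈ 0.72160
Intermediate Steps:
p = 3960 (p = (-89 + 53)*(-110) = -36*(-110) = 3960)
-(p + 43099)/(-45025 - 20190) = -(3960 + 43099)/(-45025 - 20190) = -47059/(-65215) = -47059*(-1)/65215 = -1*(-47059/65215) = 47059/65215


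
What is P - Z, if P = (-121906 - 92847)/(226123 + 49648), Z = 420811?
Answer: -116047685034/275771 ≈ -4.2081e+5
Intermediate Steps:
P = -214753/275771 ≈ -0.77874
P - Z = -214753/275771 - 1*420811 = -214753/275771 - 420811 = -116047685034/275771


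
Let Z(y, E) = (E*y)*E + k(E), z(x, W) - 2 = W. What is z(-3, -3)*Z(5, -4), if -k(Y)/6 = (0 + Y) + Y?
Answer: -128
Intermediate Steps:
z(x, W) = 2 + W
k(Y) = -12*Y (k(Y) = -6*((0 + Y) + Y) = -6*(Y + Y) = -12*Y)
Z(y, E) = -12*E + y*E² (Z(y, E) = (E*y)*E - 12*E = y*E² - 12*E = -12*E + y*E²)
z(-3, -3)*Z(5, -4) = (2 - 3)*(-4*(-12 - 4*5)) = -(-4)*(-12 - 20) = -(-4)*(-32) = -1*128 = -128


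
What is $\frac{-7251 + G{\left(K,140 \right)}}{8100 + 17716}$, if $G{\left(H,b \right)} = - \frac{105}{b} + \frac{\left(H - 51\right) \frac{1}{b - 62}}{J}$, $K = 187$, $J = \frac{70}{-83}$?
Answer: $- \frac{39605843}{140955360} \approx -0.28098$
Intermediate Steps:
$J = - \frac{70}{83}$ ($J = 70 \left(- \frac{1}{83}\right) = - \frac{70}{83} \approx -0.84337$)
$G{\left(H,b \right)} = - \frac{105}{b} - \frac{83 \left(-51 + H\right)}{70 \left(-62 + b\right)}$ ($G{\left(H,b \right)} = - \frac{105}{b} + \frac{\left(H - 51\right) \frac{1}{b - 62}}{- \frac{70}{83}} = - \frac{105}{b} + \frac{-51 + H}{-62 + b} \left(- \frac{83}{70}\right) = - \frac{105}{b} - \frac{83 \left(-51 + H\right)}{70 \left(-62 + b\right)}$)
$\frac{-7251 + G{\left(K,140 \right)}}{8100 + 17716} = \frac{-7251 + \frac{455700 - 436380 - 15521 \cdot 140}{70 \cdot 140 \left(-62 + 140\right)}}{8100 + 17716} = \frac{-7251 + \frac{1}{70} \cdot \frac{1}{140} \cdot \frac{1}{78} \left(455700 - 436380 - 2172940\right)}{25816} = \left(-7251 + \frac{1}{70} \cdot \frac{1}{140} \cdot \frac{1}{78} \left(-2153620\right)\right) \frac{1}{25816} = \left(-7251 - \frac{15383}{5460}\right) \frac{1}{25816} = \left(- \frac{39605843}{5460}\right) \frac{1}{25816} = - \frac{39605843}{140955360}$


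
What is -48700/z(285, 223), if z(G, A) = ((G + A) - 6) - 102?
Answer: -487/4 ≈ -121.75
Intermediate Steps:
z(G, A) = -108 + A + G (z(G, A) = ((A + G) - 6) - 102 = (-6 + A + G) - 102 = -108 + A + G)
-48700/z(285, 223) = -48700/(-108 + 223 + 285) = -48700/400 = -48700*1/400 = -487/4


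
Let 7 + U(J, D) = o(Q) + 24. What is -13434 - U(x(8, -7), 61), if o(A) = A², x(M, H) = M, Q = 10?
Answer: -13551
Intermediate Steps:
U(J, D) = 117 (U(J, D) = -7 + (10² + 24) = -7 + (100 + 24) = -7 + 124 = 117)
-13434 - U(x(8, -7), 61) = -13434 - 1*117 = -13434 - 117 = -13551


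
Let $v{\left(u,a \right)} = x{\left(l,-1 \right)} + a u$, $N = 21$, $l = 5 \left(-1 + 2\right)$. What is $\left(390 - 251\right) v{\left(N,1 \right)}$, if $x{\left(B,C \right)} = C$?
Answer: $2780$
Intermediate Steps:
$l = 5$ ($l = 5 \cdot 1 = 5$)
$v{\left(u,a \right)} = -1 + a u$
$\left(390 - 251\right) v{\left(N,1 \right)} = \left(390 - 251\right) \left(-1 + 1 \cdot 21\right) = 139 \left(-1 + 21\right) = 139 \cdot 20 = 2780$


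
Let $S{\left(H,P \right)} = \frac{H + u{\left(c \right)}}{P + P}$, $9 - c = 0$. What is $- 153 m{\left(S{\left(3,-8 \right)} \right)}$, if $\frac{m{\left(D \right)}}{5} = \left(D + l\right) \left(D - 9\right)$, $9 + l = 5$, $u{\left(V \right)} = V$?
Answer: $- \frac{566865}{16} \approx -35429.0$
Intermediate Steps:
$c = 9$ ($c = 9 - 0 = 9 + 0 = 9$)
$l = -4$ ($l = -9 + 5 = -4$)
$S{\left(H,P \right)} = \frac{9 + H}{2 P}$ ($S{\left(H,P \right)} = \frac{H + 9}{P + P} = \frac{9 + H}{2 P}$)
$m{\left(D \right)} = 5 \left(-9 + D\right) \left(-4 + D\right)$ ($m{\left(D \right)} = 5 \left(D - 4\right) \left(D - 9\right) = 5 \left(-4 + D\right) \left(-9 + D\right) = 5 \left(-9 + D\right) \left(-4 + D\right)$)
$- 153 m{\left(S{\left(3,-8 \right)} \right)} = - 153 \left(180 - 65 \frac{9 + 3}{2 \left(-8\right)} + 5 \left(\frac{9 + 3}{2 \left(-8\right)}\right)^{2}\right) = - 153 \left(180 - 65 \cdot \frac{1}{2} \left(- \frac{1}{8}\right) 12 + 5 \left(\frac{1}{2} \left(- \frac{1}{8}\right) 12\right)^{2}\right) = - 153 \left(180 - - \frac{195}{4} + 5 \left(- \frac{3}{4}\right)^{2}\right) = - 153 \left(180 + \frac{195}{4} + 5 \cdot \frac{9}{16}\right) = - 153 \left(180 + \frac{195}{4} + \frac{45}{16}\right) = \left(-153\right) \frac{3705}{16} = - \frac{566865}{16}$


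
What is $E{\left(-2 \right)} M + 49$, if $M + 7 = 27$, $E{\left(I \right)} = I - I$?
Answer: $49$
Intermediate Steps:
$E{\left(I \right)} = 0$
$M = 20$ ($M = -7 + 27 = 20$)
$E{\left(-2 \right)} M + 49 = 0 \cdot 20 + 49 = 0 + 49 = 49$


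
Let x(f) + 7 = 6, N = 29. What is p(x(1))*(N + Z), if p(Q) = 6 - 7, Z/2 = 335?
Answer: -699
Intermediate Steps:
x(f) = -1 (x(f) = -7 + 6 = -1)
Z = 670 (Z = 2*335 = 670)
p(Q) = -1
p(x(1))*(N + Z) = -(29 + 670) = -1*699 = -699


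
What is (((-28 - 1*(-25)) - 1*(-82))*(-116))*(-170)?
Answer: 1557880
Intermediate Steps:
(((-28 - 1*(-25)) - 1*(-82))*(-116))*(-170) = (((-28 + 25) + 82)*(-116))*(-170) = ((-3 + 82)*(-116))*(-170) = (79*(-116))*(-170) = -9164*(-170) = 1557880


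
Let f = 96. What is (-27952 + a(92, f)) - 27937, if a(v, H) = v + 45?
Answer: -55752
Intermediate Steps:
a(v, H) = 45 + v
(-27952 + a(92, f)) - 27937 = (-27952 + (45 + 92)) - 27937 = (-27952 + 137) - 27937 = -27815 - 27937 = -55752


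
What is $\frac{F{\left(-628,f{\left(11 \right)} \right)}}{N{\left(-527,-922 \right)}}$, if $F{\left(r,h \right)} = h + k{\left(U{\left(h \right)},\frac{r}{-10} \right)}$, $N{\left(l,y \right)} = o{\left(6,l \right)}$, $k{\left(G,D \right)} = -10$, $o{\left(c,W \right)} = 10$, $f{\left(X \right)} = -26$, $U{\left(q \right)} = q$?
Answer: $- \frac{18}{5} \approx -3.6$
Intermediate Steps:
$N{\left(l,y \right)} = 10$
$F{\left(r,h \right)} = -10 + h$ ($F{\left(r,h \right)} = h - 10 = -10 + h$)
$\frac{F{\left(-628,f{\left(11 \right)} \right)}}{N{\left(-527,-922 \right)}} = \frac{-10 - 26}{10} = \left(-36\right) \frac{1}{10} = - \frac{18}{5}$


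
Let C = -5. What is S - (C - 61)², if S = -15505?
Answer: -19861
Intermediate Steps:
S - (C - 61)² = -15505 - (-5 - 61)² = -15505 - 1*(-66)² = -15505 - 1*4356 = -15505 - 4356 = -19861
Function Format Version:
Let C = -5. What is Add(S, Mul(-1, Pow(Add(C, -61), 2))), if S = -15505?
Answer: -19861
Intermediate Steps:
Add(S, Mul(-1, Pow(Add(C, -61), 2))) = Add(-15505, Mul(-1, Pow(Add(-5, -61), 2))) = Add(-15505, Mul(-1, Pow(-66, 2))) = Add(-15505, Mul(-1, 4356)) = Add(-15505, -4356) = -19861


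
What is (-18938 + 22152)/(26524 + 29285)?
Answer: 3214/55809 ≈ 0.057589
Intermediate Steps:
(-18938 + 22152)/(26524 + 29285) = 3214/55809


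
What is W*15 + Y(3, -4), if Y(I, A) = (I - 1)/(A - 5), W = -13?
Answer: -1757/9 ≈ -195.22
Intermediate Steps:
Y(I, A) = (-1 + I)/(-5 + A)
W*15 + Y(3, -4) = -13*15 + (-1 + 3)/(-5 - 4) = -195 + 2/(-9) = -195 - 1/9*2 = -195 - 2/9 = -1757/9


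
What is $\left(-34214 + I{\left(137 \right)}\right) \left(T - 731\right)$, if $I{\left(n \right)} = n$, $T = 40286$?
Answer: $-1347915735$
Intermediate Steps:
$\left(-34214 + I{\left(137 \right)}\right) \left(T - 731\right) = \left(-34214 + 137\right) \left(40286 - 731\right) = \left(-34077\right) 39555 = -1347915735$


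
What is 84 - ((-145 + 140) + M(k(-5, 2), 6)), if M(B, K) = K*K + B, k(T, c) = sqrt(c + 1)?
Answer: 53 - sqrt(3) ≈ 51.268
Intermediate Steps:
k(T, c) = sqrt(1 + c)
M(B, K) = B + K**2 (M(B, K) = K**2 + B = B + K**2)
84 - ((-145 + 140) + M(k(-5, 2), 6)) = 84 - ((-145 + 140) + (sqrt(1 + 2) + 6**2)) = 84 - (-5 + (sqrt(3) + 36)) = 84 - (-5 + (36 + sqrt(3))) = 84 - (31 + sqrt(3)) = 84 + (-31 - sqrt(3)) = 53 - sqrt(3)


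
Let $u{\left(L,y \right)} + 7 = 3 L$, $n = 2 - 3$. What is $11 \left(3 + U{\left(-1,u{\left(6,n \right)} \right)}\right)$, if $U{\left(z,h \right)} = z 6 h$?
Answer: $-693$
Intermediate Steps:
$n = -1$
$u{\left(L,y \right)} = -7 + 3 L$
$U{\left(z,h \right)} = 6 h z$ ($U{\left(z,h \right)} = 6 z h = 6 h z$)
$11 \left(3 + U{\left(-1,u{\left(6,n \right)} \right)}\right) = 11 \left(3 + 6 \left(-7 + 3 \cdot 6\right) \left(-1\right)\right) = 11 \left(3 + 6 \left(-7 + 18\right) \left(-1\right)\right) = 11 \left(3 + 6 \cdot 11 \left(-1\right)\right) = 11 \left(3 - 66\right) = 11 \left(-63\right) = -693$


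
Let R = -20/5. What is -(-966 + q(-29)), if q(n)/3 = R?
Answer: 978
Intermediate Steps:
R = -4 (R = -20*1/5 = -4)
q(n) = -12 (q(n) = 3*(-4) = -12)
-(-966 + q(-29)) = -(-966 - 12) = -1*(-978) = 978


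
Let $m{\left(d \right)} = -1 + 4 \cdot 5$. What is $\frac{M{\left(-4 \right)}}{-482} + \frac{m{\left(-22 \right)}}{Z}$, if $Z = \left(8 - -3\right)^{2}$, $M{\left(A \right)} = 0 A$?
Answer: $\frac{19}{121} \approx 0.15702$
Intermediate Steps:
$M{\left(A \right)} = 0$
$Z = 121$ ($Z = \left(8 + 3\right)^{2} = 11^{2} = 121$)
$m{\left(d \right)} = 19$ ($m{\left(d \right)} = -1 + 20 = 19$)
$\frac{M{\left(-4 \right)}}{-482} + \frac{m{\left(-22 \right)}}{Z} = \frac{0}{-482} + \frac{19}{121} = 0 \left(- \frac{1}{482}\right) + 19 \cdot \frac{1}{121} = 0 + \frac{19}{121} = \frac{19}{121}$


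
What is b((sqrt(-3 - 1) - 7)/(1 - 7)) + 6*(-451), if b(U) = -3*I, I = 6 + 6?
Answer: -2742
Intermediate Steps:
I = 12
b(U) = -36 (b(U) = -3*12 = -36)
b((sqrt(-3 - 1) - 7)/(1 - 7)) + 6*(-451) = -36 + 6*(-451) = -36 - 2706 = -2742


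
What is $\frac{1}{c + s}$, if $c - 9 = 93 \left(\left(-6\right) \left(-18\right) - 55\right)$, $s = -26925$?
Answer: $- \frac{1}{21987} \approx -4.5481 \cdot 10^{-5}$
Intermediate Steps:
$c = 4938$ ($c = 9 + 93 \left(\left(-6\right) \left(-18\right) - 55\right) = 9 + 93 \left(108 - 55\right) = 9 + 93 \cdot 53 = 9 + 4929 = 4938$)
$\frac{1}{c + s} = \frac{1}{4938 - 26925} = \frac{1}{-21987} = - \frac{1}{21987}$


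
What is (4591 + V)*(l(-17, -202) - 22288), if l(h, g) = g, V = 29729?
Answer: -771856800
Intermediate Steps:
(4591 + V)*(l(-17, -202) - 22288) = (4591 + 29729)*(-202 - 22288) = 34320*(-22490) = -771856800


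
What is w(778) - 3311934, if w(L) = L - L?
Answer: -3311934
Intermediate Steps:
w(L) = 0
w(778) - 3311934 = 0 - 3311934 = -3311934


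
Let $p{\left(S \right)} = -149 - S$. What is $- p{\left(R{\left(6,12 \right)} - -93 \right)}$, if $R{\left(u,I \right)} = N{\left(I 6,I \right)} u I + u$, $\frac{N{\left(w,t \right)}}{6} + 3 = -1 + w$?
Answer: $29624$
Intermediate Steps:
$N{\left(w,t \right)} = -24 + 6 w$ ($N{\left(w,t \right)} = -18 + 6 \left(-1 + w\right) = -18 + \left(-6 + 6 w\right) = -24 + 6 w$)
$R{\left(u,I \right)} = u + I u \left(-24 + 36 I\right)$ ($R{\left(u,I \right)} = \left(-24 + 6 I 6\right) u I + u = \left(-24 + 6 \cdot 6 I\right) u I + u = \left(-24 + 36 I\right) u I + u = u \left(-24 + 36 I\right) I + u = I u \left(-24 + 36 I\right) + u = u + I u \left(-24 + 36 I\right)$)
$- p{\left(R{\left(6,12 \right)} - -93 \right)} = - (-149 - \left(6 \left(1 + 12 \cdot 12 \left(-2 + 3 \cdot 12\right)\right) - -93\right)) = - (-149 - \left(6 \left(1 + 12 \cdot 12 \left(-2 + 36\right)\right) + 93\right)) = - (-149 - \left(6 \left(1 + 12 \cdot 12 \cdot 34\right) + 93\right)) = - (-149 - \left(6 \left(1 + 4896\right) + 93\right)) = - (-149 - \left(6 \cdot 4897 + 93\right)) = - (-149 - \left(29382 + 93\right)) = - (-149 - 29475) = \left(-1\right) \left(-29624\right) = 29624$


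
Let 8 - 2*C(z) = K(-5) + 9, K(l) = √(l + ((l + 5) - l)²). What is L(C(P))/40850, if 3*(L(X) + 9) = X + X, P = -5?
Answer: -14/61275 - √5/61275 ≈ -0.00026497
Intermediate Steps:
K(l) = √(25 + l) (K(l) = √(l + ((5 + l) - l)²) = √(l + 5²) = √(l + 25) = √(25 + l))
C(z) = -½ - √5 (C(z) = 4 - (√(25 - 5) + 9)/2 = 4 - (√20 + 9)/2 = 4 - (2*√5 + 9)/2 = 4 - (9 + 2*√5)/2 = 4 + (-9/2 - √5) = -½ - √5)
L(X) = -9 + 2*X/3 (L(X) = -9 + (X + X)/3 = -9 + (2*X)/3 = -9 + 2*X/3)
L(C(P))/40850 = (-9 + 2*(-½ - √5)/3)/40850 = (-9 + (-⅓ - 2*√5/3))*(1/40850) = (-28/3 - 2*√5/3)*(1/40850) = -14/61275 - √5/61275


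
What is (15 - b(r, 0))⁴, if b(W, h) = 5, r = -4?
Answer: 10000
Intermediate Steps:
(15 - b(r, 0))⁴ = (15 - 1*5)⁴ = (15 - 5)⁴ = 10⁴ = 10000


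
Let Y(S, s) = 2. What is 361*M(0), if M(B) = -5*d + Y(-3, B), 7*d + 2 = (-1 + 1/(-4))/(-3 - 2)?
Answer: 4693/4 ≈ 1173.3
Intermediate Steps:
d = -1/4 (d = -2/7 + ((-1 + 1/(-4))/(-3 - 2))/7 = -2/7 + ((-1 - 1/4)/(-5))/7 = -2/7 + (-5/4*(-1/5))/7 = -2/7 + (1/7)*(1/4) = -2/7 + 1/28 = -1/4 ≈ -0.25000)
M(B) = 13/4 (M(B) = -5*(-1/4) + 2 = 5/4 + 2 = 13/4)
361*M(0) = 361*(13/4) = 4693/4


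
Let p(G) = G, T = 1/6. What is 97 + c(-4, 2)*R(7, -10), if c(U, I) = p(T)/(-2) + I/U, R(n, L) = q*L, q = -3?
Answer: 159/2 ≈ 79.500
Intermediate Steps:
T = ⅙ ≈ 0.16667
R(n, L) = -3*L
c(U, I) = -1/12 + I/U (c(U, I) = (⅙)/(-2) + I/U = (⅙)*(-½) + I/U = -1/12 + I/U)
97 + c(-4, 2)*R(7, -10) = 97 + ((2 - 1/12*(-4))/(-4))*(-3*(-10)) = 97 - (2 + ⅓)/4*30 = 97 - ¼*7/3*30 = 97 - 7/12*30 = 97 - 35/2 = 159/2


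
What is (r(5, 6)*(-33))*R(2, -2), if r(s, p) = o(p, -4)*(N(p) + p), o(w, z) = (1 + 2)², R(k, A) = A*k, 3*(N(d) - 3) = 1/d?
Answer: 10758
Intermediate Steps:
N(d) = 3 + 1/(3*d) (N(d) = 3 + (1/d)/3 = 3 + 1/(3*d))
o(w, z) = 9 (o(w, z) = 3² = 9)
r(s, p) = 27 + 3/p + 9*p (r(s, p) = 9*((3 + 1/(3*p)) + p) = 9*(3 + p + 1/(3*p)) = 27 + 3/p + 9*p)
(r(5, 6)*(-33))*R(2, -2) = ((27 + 3/6 + 9*6)*(-33))*(-2*2) = ((27 + 3*(⅙) + 54)*(-33))*(-4) = ((27 + ½ + 54)*(-33))*(-4) = ((163/2)*(-33))*(-4) = -5379/2*(-4) = 10758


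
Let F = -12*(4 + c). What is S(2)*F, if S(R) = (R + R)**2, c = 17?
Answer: -4032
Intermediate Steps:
F = -252 (F = -12*(4 + 17) = -12*21 = -252)
S(R) = 4*R**2 (S(R) = (2*R)**2 = 4*R**2)
S(2)*F = (4*2**2)*(-252) = (4*4)*(-252) = 16*(-252) = -4032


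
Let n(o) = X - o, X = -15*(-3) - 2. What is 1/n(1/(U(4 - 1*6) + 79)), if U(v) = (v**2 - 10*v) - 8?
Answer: 95/4084 ≈ 0.023262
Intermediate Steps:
U(v) = -8 + v**2 - 10*v
X = 43 (X = 45 - 2 = 43)
n(o) = 43 - o
1/n(1/(U(4 - 1*6) + 79)) = 1/(43 - 1/((-8 + (4 - 1*6)**2 - 10*(4 - 1*6)) + 79)) = 1/(43 - 1/((-8 + (4 - 6)**2 - 10*(4 - 6)) + 79)) = 1/(43 - 1/((-8 + (-2)**2 - 10*(-2)) + 79)) = 1/(43 - 1/((-8 + 4 + 20) + 79)) = 1/(43 - 1/(16 + 79)) = 1/(43 - 1/95) = 1/(4084/95) = 95/4084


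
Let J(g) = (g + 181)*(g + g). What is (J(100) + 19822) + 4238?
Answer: 80260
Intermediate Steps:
J(g) = 2*g*(181 + g) (J(g) = (181 + g)*(2*g) = 2*g*(181 + g))
(J(100) + 19822) + 4238 = (2*100*(181 + 100) + 19822) + 4238 = (2*100*281 + 19822) + 4238 = (56200 + 19822) + 4238 = 76022 + 4238 = 80260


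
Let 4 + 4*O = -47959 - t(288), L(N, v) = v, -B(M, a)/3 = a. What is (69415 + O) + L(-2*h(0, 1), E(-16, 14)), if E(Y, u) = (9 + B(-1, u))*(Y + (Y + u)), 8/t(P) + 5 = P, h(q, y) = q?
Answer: 65676651/1132 ≈ 58018.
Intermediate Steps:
t(P) = 8/(-5 + P)
B(M, a) = -3*a
E(Y, u) = (9 - 3*u)*(u + 2*Y) (E(Y, u) = (9 - 3*u)*(Y + (Y + u)) = (9 - 3*u)*(u + 2*Y))
O = -13573537/1132 (O = -1 + (-47959 - 8/(-5 + 288))/4 = -1 + (-47959 - 8/283)/4 = -1 + (¼)*(-13572405/283) = -1 - 13572405/1132 = -13573537/1132 ≈ -11991.)
(69415 + O) + L(-2*h(0, 1), E(-16, 14)) = (69415 - 13573537/1132) + (-3*14² + 9*14 + 18*(-16) - 6*(-16)*14) = 65004243/1132 + (-3*196 + 126 - 288 + 1344) = 65004243/1132 + (-588 + 126 - 288 + 1344) = 65004243/1132 + 594 = 65676651/1132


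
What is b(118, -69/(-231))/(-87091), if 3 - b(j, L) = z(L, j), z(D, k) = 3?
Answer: 0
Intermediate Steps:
b(j, L) = 0 (b(j, L) = 3 - 1*3 = 3 - 3 = 0)
b(118, -69/(-231))/(-87091) = 0/(-87091) = 0*(-1/87091) = 0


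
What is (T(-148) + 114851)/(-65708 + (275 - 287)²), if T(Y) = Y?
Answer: -114703/65564 ≈ -1.7495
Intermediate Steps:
(T(-148) + 114851)/(-65708 + (275 - 287)²) = (-148 + 114851)/(-65708 + (275 - 287)²) = 114703/(-65708 + (-12)²) = 114703/(-65708 + 144) = 114703/(-65564) = 114703*(-1/65564) = -114703/65564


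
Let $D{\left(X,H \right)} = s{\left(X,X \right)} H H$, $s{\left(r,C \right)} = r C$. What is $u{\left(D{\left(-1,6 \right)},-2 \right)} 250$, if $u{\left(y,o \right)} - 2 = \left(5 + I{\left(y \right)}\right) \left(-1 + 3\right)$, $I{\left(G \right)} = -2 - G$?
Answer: $-16000$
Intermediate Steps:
$s{\left(r,C \right)} = C r$
$D{\left(X,H \right)} = H^{2} X^{2}$ ($D{\left(X,H \right)} = X X H H = X^{2} H^{2} = H^{2} X^{2}$)
$u{\left(y,o \right)} = 8 - 2 y$ ($u{\left(y,o \right)} = 2 + \left(5 - \left(2 + y\right)\right) \left(-1 + 3\right) = 2 + \left(3 - y\right) 2 = 2 - \left(-6 + 2 y\right) = 8 - 2 y$)
$u{\left(D{\left(-1,6 \right)},-2 \right)} 250 = \left(8 - 2 \cdot 6^{2} \left(-1\right)^{2}\right) 250 = \left(8 - 2 \cdot 36 \cdot 1\right) 250 = \left(8 - 72\right) 250 = \left(-64\right) 250 = -16000$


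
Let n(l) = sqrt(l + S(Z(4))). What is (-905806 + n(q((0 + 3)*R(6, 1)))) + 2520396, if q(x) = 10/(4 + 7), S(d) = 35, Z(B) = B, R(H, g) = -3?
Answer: 1614590 + sqrt(4345)/11 ≈ 1.6146e+6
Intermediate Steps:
q(x) = 10/11
n(l) = sqrt(35 + l) (n(l) = sqrt(l + 35) = sqrt(35 + l))
(-905806 + n(q((0 + 3)*R(6, 1)))) + 2520396 = (-905806 + sqrt(35 + 10/11)) + 2520396 = (-905806 + sqrt(395/11)) + 2520396 = (-905806 + sqrt(4345)/11) + 2520396 = 1614590 + sqrt(4345)/11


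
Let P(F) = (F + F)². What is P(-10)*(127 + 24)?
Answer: 60400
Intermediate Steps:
P(F) = 4*F² (P(F) = (2*F)² = 4*F²)
P(-10)*(127 + 24) = (4*(-10)²)*(127 + 24) = (4*100)*151 = 400*151 = 60400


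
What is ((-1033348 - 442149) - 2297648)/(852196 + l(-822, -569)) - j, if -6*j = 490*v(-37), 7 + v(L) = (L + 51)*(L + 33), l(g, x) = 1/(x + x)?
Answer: -1664636645275/323266349 ≈ -5149.4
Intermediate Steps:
l(g, x) = 1/(2*x)
v(L) = -7 + (33 + L)*(51 + L) (v(L) = -7 + (L + 51)*(L + 33) = -7 + (51 + L)*(33 + L) = -7 + (33 + L)*(51 + L))
j = 5145 (j = -245*(1676 + (-37)**2 + 84*(-37))/3 = -245*(1676 + 1369 - 3108)/3 = -245*(-63)/3 = -1/6*(-30870) = 5145)
((-1033348 - 442149) - 2297648)/(852196 + l(-822, -569)) - j = ((-1033348 - 442149) - 2297648)/(852196 + (1/2)/(-569)) - 1*5145 = (-1475497 - 2297648)/(852196 + (1/2)*(-1/569)) - 5145 = -3773145/(852196 - 1/1138) - 5145 = -3773145/969799047/1138 - 5145 = -3773145*1138/969799047 - 5145 = -1431279670/323266349 - 5145 = -1664636645275/323266349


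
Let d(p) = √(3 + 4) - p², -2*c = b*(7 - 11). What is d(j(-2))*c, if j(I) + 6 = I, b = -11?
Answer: 1408 - 22*√7 ≈ 1349.8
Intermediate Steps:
c = -22 (c = -(-11)*(7 - 11)/2 = -(-11)*(-4)/2 = -½*44 = -22)
j(I) = -6 + I
d(p) = √7 - p²
d(j(-2))*c = (√7 - (-6 - 2)²)*(-22) = (√7 - 1*(-8)²)*(-22) = (√7 - 1*64)*(-22) = (√7 - 64)*(-22) = (-64 + √7)*(-22) = 1408 - 22*√7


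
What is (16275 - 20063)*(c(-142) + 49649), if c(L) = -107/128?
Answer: -6018151855/32 ≈ -1.8807e+8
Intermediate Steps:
c(L) = -107/128 (c(L) = -107*1/128 = -107/128)
(16275 - 20063)*(c(-142) + 49649) = (16275 - 20063)*(-107/128 + 49649) = -3788*6354965/128 = -6018151855/32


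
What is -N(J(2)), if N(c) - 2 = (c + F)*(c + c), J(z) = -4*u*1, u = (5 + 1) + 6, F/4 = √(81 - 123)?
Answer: -4610 + 384*I*√42 ≈ -4610.0 + 2488.6*I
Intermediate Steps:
F = 4*I*√42 (F = 4*√(81 - 123) = 4*√(-42) = 4*(I*√42) = 4*I*√42 ≈ 25.923*I)
u = 12 (u = 6 + 6 = 12)
J(z) = -48 (J(z) = -4*12*1 = -48*1 = -48)
N(c) = 2 + 2*c*(c + 4*I*√42) (N(c) = 2 + (c + 4*I*√42)*(c + c) = 2 + (c + 4*I*√42)*(2*c) = 2 + 2*c*(c + 4*I*√42))
-N(J(2)) = -(2 + 2*(-48)² + 8*I*(-48)*√42) = -(2 + 2*2304 - 384*I*√42) = -(2 + 4608 - 384*I*√42) = -(4610 - 384*I*√42) = -4610 + 384*I*√42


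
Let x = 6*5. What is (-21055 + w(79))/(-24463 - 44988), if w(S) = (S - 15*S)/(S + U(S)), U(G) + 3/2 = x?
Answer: 4529037/14931965 ≈ 0.30331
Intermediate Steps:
x = 30
U(G) = 57/2 (U(G) = -3/2 + 30 = 57/2)
w(S) = -14*S/(57/2 + S) (w(S) = (S - 15*S)/(S + 57/2) = (-14*S)/(57/2 + S) = -14*S/(57/2 + S))
(-21055 + w(79))/(-24463 - 44988) = (-21055 - 28*79/(57 + 2*79))/(-24463 - 44988) = (-21055 - 28*79/(57 + 158))/(-69451) = (-21055 - 28*79/215)*(-1/69451) = (-21055 - 28*79*1/215)*(-1/69451) = (-21055 - 2212/215)*(-1/69451) = -4529037/215*(-1/69451) = 4529037/14931965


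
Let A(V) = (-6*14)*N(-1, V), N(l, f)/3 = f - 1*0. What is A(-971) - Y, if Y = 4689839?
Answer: -4445147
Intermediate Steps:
N(l, f) = 3*f (N(l, f) = 3*(f - 1*0) = 3*(f + 0) = 3*f)
A(V) = -252*V (A(V) = (-6*14)*(3*V) = -252*V)
A(-971) - Y = -252*(-971) - 1*4689839 = 244692 - 4689839 = -4445147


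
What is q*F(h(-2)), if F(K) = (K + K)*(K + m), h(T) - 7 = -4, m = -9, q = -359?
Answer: 12924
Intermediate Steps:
h(T) = 3 (h(T) = 7 - 4 = 3)
F(K) = 2*K*(-9 + K) (F(K) = (K + K)*(K - 9) = (2*K)*(-9 + K) = 2*K*(-9 + K))
q*F(h(-2)) = -718*3*(-9 + 3) = -718*3*(-6) = -359*(-36) = 12924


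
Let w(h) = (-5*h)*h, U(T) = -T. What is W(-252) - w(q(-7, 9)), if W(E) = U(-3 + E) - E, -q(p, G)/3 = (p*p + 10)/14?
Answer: 256017/196 ≈ 1306.2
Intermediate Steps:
q(p, G) = -15/7 - 3*p²/14 (q(p, G) = -3*(p*p + 10)/14 = -3*(p² + 10)/14 = -3*(10 + p²)/14 = -3*(5/7 + p²/14) = -15/7 - 3*p²/14)
w(h) = -5*h²
W(E) = 3 - 2*E (W(E) = -(-3 + E) - E = (3 - E) - E = 3 - 2*E)
W(-252) - w(q(-7, 9)) = (3 - 2*(-252)) - (-5)*(-15/7 - 3/14*(-7)²)² = (3 + 504) - (-5)*(-15/7 - 3/14*49)² = 507 - (-5)*(-15/7 - 21/2)² = 507 - (-5)*(-177/14)² = 507 - (-5)*31329/196 = 507 - 1*(-156645/196) = 507 + 156645/196 = 256017/196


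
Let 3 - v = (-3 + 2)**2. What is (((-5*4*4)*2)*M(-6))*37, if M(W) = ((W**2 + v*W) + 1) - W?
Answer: -183520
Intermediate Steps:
v = 2 (v = 3 - (-3 + 2)**2 = 3 - 1*(-1)**2 = 3 - 1*1 = 3 - 1 = 2)
M(W) = 1 + W + W**2 (M(W) = ((W**2 + 2*W) + 1) - W = (1 + W**2 + 2*W) - W = 1 + W + W**2)
(((-5*4*4)*2)*M(-6))*37 = (((-5*4*4)*2)*(1 - 6 + (-6)**2))*37 = ((-20*4*2)*(1 - 6 + 36))*37 = (-80*2*31)*37 = -160*31*37 = -4960*37 = -183520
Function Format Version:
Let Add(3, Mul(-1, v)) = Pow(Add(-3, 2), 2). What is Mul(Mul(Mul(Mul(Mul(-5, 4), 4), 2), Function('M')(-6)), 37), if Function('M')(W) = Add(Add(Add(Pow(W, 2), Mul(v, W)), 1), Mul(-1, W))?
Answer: -183520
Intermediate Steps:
v = 2 (v = Add(3, Mul(-1, Pow(Add(-3, 2), 2))) = Add(3, Mul(-1, Pow(-1, 2))) = Add(3, Mul(-1, 1)) = Add(3, -1) = 2)
Function('M')(W) = Add(1, W, Pow(W, 2)) (Function('M')(W) = Add(Add(Add(Pow(W, 2), Mul(2, W)), 1), Mul(-1, W)) = Add(Add(1, Pow(W, 2), Mul(2, W)), Mul(-1, W)) = Add(1, W, Pow(W, 2)))
Mul(Mul(Mul(Mul(Mul(-5, 4), 4), 2), Function('M')(-6)), 37) = Mul(Mul(Mul(Mul(Mul(-5, 4), 4), 2), Add(1, -6, Pow(-6, 2))), 37) = Mul(Mul(Mul(Mul(-20, 4), 2), Add(1, -6, 36)), 37) = Mul(Mul(Mul(-80, 2), 31), 37) = Mul(Mul(-160, 31), 37) = Mul(-4960, 37) = -183520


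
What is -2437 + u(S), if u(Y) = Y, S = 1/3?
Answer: -7310/3 ≈ -2436.7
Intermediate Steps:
S = ⅓ ≈ 0.33333
-2437 + u(S) = -2437 + ⅓ = -7310/3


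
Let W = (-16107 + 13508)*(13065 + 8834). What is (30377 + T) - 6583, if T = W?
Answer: -56891707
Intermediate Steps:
W = -56915501 (W = -2599*21899 = -56915501)
T = -56915501
(30377 + T) - 6583 = (30377 - 56915501) - 6583 = -56885124 - 6583 = -56891707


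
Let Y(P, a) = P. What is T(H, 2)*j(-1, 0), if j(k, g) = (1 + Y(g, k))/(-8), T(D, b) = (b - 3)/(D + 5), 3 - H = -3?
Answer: 1/88 ≈ 0.011364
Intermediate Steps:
H = 6 (H = 3 - 1*(-3) = 3 + 3 = 6)
T(D, b) = (-3 + b)/(5 + D)
j(k, g) = -⅛ - g/8 (j(k, g) = (1 + g)/(-8) = (1 + g)*(-⅛) = -⅛ - g/8)
T(H, 2)*j(-1, 0) = ((-3 + 2)/(5 + 6))*(-⅛ - ⅛*0) = (-1/11)*(-⅛ + 0) = ((1/11)*(-1))*(-⅛) = -1/11*(-⅛) = 1/88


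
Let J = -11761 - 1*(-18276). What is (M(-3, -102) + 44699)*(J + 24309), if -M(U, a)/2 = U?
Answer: 1377986920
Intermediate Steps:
M(U, a) = -2*U
J = 6515 (J = -11761 + 18276 = 6515)
(M(-3, -102) + 44699)*(J + 24309) = (-2*(-3) + 44699)*(6515 + 24309) = (6 + 44699)*30824 = 44705*30824 = 1377986920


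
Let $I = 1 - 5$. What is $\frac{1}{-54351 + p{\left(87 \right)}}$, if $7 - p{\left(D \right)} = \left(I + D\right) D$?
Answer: $- \frac{1}{61565} \approx -1.6243 \cdot 10^{-5}$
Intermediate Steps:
$I = -4$
$p{\left(D \right)} = 7 - D \left(-4 + D\right)$ ($p{\left(D \right)} = 7 - \left(-4 + D\right) D = 7 - D \left(-4 + D\right)$)
$\frac{1}{-54351 + p{\left(87 \right)}} = \frac{1}{-54351 + \left(7 - 87^{2} + 4 \cdot 87\right)} = \frac{1}{-54351 + \left(7 - 7569 + 348\right)} = \frac{1}{-54351 - 7214} = \frac{1}{-61565} = - \frac{1}{61565}$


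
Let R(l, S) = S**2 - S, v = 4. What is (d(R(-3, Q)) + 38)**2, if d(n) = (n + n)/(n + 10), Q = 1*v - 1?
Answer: 24025/16 ≈ 1501.6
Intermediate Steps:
Q = 3 (Q = 1*4 - 1 = 4 - 1 = 3)
d(n) = 2*n/(10 + n) (d(n) = (2*n)/(10 + n) = 2*n/(10 + n))
(d(R(-3, Q)) + 38)**2 = (2*(3*(-1 + 3))/(10 + 3*(-1 + 3)) + 38)**2 = (2*(3*2)/(10 + 3*2) + 38)**2 = (2*6/(10 + 6) + 38)**2 = (2*6/16 + 38)**2 = (2*6*(1/16) + 38)**2 = (3/4 + 38)**2 = (155/4)**2 = 24025/16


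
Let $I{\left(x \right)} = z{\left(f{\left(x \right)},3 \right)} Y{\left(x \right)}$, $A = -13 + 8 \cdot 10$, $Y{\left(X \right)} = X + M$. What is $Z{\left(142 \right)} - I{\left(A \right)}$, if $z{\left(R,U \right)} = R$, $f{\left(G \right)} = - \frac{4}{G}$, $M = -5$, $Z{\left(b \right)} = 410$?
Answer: $\frac{27718}{67} \approx 413.7$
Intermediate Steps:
$Y{\left(X \right)} = -5 + X$ ($Y{\left(X \right)} = X - 5 = -5 + X$)
$A = 67$ ($A = -13 + 80 = 67$)
$I{\left(x \right)} = - \frac{4 \left(-5 + x\right)}{x}$ ($I{\left(x \right)} = - \frac{4}{x} \left(-5 + x\right) = - \frac{4 \left(-5 + x\right)}{x}$)
$Z{\left(142 \right)} - I{\left(A \right)} = 410 - \left(-4 + \frac{20}{67}\right) = 410 - - \frac{248}{67} = 410 + \frac{248}{67} = \frac{27718}{67}$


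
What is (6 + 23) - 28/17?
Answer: 465/17 ≈ 27.353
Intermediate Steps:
(6 + 23) - 28/17 = 29 - 28*1/17 = 29 - 28/17 = 465/17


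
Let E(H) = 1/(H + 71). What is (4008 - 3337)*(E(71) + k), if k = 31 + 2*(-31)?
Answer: -2953071/142 ≈ -20796.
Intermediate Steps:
k = -31 (k = 31 - 62 = -31)
E(H) = 1/(71 + H)
(4008 - 3337)*(E(71) + k) = (4008 - 3337)*(1/(71 + 71) - 31) = 671*(1/142 - 31) = 671*(-4401/142) = -2953071/142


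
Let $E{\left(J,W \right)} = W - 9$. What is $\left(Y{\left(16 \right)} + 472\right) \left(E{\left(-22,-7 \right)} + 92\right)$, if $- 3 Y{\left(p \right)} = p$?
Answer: $\frac{106400}{3} \approx 35467.0$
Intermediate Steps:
$Y{\left(p \right)} = - \frac{p}{3}$
$E{\left(J,W \right)} = -9 + W$ ($E{\left(J,W \right)} = W - 9 = -9 + W$)
$\left(Y{\left(16 \right)} + 472\right) \left(E{\left(-22,-7 \right)} + 92\right) = \left(\left(- \frac{1}{3}\right) 16 + 472\right) \left(\left(-9 - 7\right) + 92\right) = \left(- \frac{16}{3} + 472\right) \left(-16 + 92\right) = \frac{1400}{3} \cdot 76 = \frac{106400}{3}$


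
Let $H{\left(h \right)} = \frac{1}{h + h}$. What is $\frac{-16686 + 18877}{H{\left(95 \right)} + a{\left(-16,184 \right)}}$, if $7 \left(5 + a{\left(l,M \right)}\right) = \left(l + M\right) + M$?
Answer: $\frac{2914030}{60237} \approx 48.376$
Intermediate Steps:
$H{\left(h \right)} = \frac{1}{2 h}$
$a{\left(l,M \right)} = -5 + \frac{l}{7} + \frac{2 M}{7}$ ($a{\left(l,M \right)} = -5 + \frac{\left(l + M\right) + M}{7} = -5 + \frac{\left(M + l\right) + M}{7} = -5 + \frac{l + 2 M}{7} = -5 + \left(\frac{l}{7} + \frac{2 M}{7}\right) = -5 + \frac{l}{7} + \frac{2 M}{7}$)
$\frac{-16686 + 18877}{H{\left(95 \right)} + a{\left(-16,184 \right)}} = \frac{-16686 + 18877}{\frac{1}{2 \cdot 95} + \left(-5 + \frac{1}{7} \left(-16\right) + \frac{2}{7} \cdot 184\right)} = \frac{2191}{\frac{1}{2} \cdot \frac{1}{95} - - \frac{317}{7}} = \frac{2191}{\frac{1}{190} + \frac{317}{7}} = \frac{2191}{\frac{60237}{1330}} = 2191 \cdot \frac{1330}{60237} = \frac{2914030}{60237}$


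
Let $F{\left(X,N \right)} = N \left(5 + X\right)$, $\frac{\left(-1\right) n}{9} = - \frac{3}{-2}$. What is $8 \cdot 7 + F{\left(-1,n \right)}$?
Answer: $2$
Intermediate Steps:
$n = - \frac{27}{2}$ ($n = - 9 \left(- \frac{3}{-2}\right) = - 9 \left(\left(-3\right) \left(- \frac{1}{2}\right)\right) = \left(-9\right) \frac{3}{2} = - \frac{27}{2} \approx -13.5$)
$8 \cdot 7 + F{\left(-1,n \right)} = 8 \cdot 7 - \frac{27 \left(5 - 1\right)}{2} = 56 - 54 = 2$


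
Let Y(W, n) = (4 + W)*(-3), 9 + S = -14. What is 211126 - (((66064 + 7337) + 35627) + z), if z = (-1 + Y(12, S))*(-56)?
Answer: 99354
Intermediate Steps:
S = -23 (S = -9 - 14 = -23)
Y(W, n) = -12 - 3*W
z = 2744 (z = (-1 + (-12 - 3*12))*(-56) = (-1 + (-12 - 36))*(-56) = (-1 - 48)*(-56) = -49*(-56) = 2744)
211126 - (((66064 + 7337) + 35627) + z) = 211126 - (((66064 + 7337) + 35627) + 2744) = 211126 - ((73401 + 35627) + 2744) = 211126 - (109028 + 2744) = 211126 - 1*111772 = 211126 - 111772 = 99354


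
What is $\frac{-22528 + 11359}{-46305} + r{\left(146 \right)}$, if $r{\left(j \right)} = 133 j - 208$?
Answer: $\frac{98836691}{5145} \approx 19210.0$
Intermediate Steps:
$r{\left(j \right)} = -208 + 133 j$
$\frac{-22528 + 11359}{-46305} + r{\left(146 \right)} = \frac{-22528 + 11359}{-46305} + \left(-208 + 133 \cdot 146\right) = \left(-11169\right) \left(- \frac{1}{46305}\right) + \left(-208 + 19418\right) = \frac{1241}{5145} + 19210 = \frac{98836691}{5145}$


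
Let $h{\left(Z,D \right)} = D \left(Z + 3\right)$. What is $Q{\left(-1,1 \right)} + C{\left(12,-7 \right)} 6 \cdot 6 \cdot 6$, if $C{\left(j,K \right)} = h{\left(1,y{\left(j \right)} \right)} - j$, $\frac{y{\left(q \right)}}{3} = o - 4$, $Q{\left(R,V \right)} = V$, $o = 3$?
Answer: $-5183$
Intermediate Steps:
$y{\left(q \right)} = -3$ ($y{\left(q \right)} = 3 \left(3 - 4\right) = 3 \left(-1\right) = -3$)
$h{\left(Z,D \right)} = D \left(3 + Z\right)$
$C{\left(j,K \right)} = -12 - j$ ($C{\left(j,K \right)} = - 3 \left(3 + 1\right) - j = \left(-3\right) 4 - j = -12 - j$)
$Q{\left(-1,1 \right)} + C{\left(12,-7 \right)} 6 \cdot 6 \cdot 6 = 1 + \left(-12 - 12\right) 6 \cdot 6 \cdot 6 = 1 + \left(-12 - 12\right) 36 \cdot 6 = 1 - 5184 = -5183$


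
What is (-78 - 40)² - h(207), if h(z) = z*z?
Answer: -28925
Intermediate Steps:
h(z) = z²
(-78 - 40)² - h(207) = (-78 - 40)² - 1*207² = (-118)² - 1*42849 = 13924 - 42849 = -28925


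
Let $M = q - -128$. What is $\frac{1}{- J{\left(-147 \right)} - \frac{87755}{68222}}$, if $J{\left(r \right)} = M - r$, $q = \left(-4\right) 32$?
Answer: $- \frac{68222}{10116389} \approx -0.0067437$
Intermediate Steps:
$q = -128$
$M = 0$ ($M = -128 - -128 = -128 + 128 = 0$)
$J{\left(r \right)} = - r$ ($J{\left(r \right)} = 0 - r = - r$)
$\frac{1}{- J{\left(-147 \right)} - \frac{87755}{68222}} = \frac{1}{- \left(-1\right) \left(-147\right) - \frac{87755}{68222}} = \frac{1}{\left(-1\right) 147 - \frac{87755}{68222}} = \frac{1}{-147 - \frac{87755}{68222}} = \frac{1}{- \frac{10116389}{68222}} = - \frac{68222}{10116389}$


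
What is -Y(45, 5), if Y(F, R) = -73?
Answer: 73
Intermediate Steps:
-Y(45, 5) = -1*(-73) = 73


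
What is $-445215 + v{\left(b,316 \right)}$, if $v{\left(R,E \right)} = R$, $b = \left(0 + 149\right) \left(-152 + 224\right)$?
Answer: $-434487$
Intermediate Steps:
$b = 10728$ ($b = 149 \cdot 72 = 10728$)
$-445215 + v{\left(b,316 \right)} = -445215 + 10728 = -434487$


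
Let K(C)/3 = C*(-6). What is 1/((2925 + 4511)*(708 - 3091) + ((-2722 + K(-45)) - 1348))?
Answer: -1/17723248 ≈ -5.6423e-8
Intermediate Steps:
K(C) = -18*C (K(C) = 3*(C*(-6)) = 3*(-6*C) = -18*C)
1/((2925 + 4511)*(708 - 3091) + ((-2722 + K(-45)) - 1348)) = 1/((2925 + 4511)*(708 - 3091) + ((-2722 - 18*(-45)) - 1348)) = 1/(7436*(-2383) + ((-2722 + 810) - 1348)) = 1/(-17719988 + (-1912 - 1348)) = 1/(-17719988 - 3260) = 1/(-17723248) = -1/17723248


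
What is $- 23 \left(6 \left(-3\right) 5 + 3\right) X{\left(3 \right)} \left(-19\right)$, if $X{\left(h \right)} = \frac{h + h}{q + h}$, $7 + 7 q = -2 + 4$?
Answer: $- \frac{798399}{8} \approx -99800.0$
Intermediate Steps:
$q = - \frac{5}{7}$ ($q = -1 + \frac{-2 + 4}{7} = -1 + \frac{1}{7} \cdot 2 = -1 + \frac{2}{7} = - \frac{5}{7} \approx -0.71429$)
$X{\left(h \right)} = \frac{2 h}{- \frac{5}{7} + h}$ ($X{\left(h \right)} = \frac{h + h}{- \frac{5}{7} + h} = \frac{2 h}{- \frac{5}{7} + h}$)
$- 23 \left(6 \left(-3\right) 5 + 3\right) X{\left(3 \right)} \left(-19\right) = - 23 \left(6 \left(-3\right) 5 + 3\right) 14 \cdot 3 \frac{1}{-5 + 7 \cdot 3} \left(-19\right) = - 23 \left(\left(-18\right) 5 + 3\right) 14 \cdot 3 \frac{1}{-5 + 21} \left(-19\right) = - 23 \left(-90 + 3\right) 14 \cdot 3 \cdot \frac{1}{16} \left(-19\right) = - 23 \left(- 87 \cdot 14 \cdot 3 \cdot \frac{1}{16}\right) \left(-19\right) = - 23 \left(\left(-87\right) \frac{21}{8}\right) \left(-19\right) = \left(-23\right) \left(- \frac{1827}{8}\right) \left(-19\right) = \frac{42021}{8} \left(-19\right) = - \frac{798399}{8}$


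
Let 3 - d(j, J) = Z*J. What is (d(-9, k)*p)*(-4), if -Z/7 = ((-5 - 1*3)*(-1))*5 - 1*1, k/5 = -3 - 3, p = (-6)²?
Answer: 1178928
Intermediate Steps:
p = 36
k = -30 (k = 5*(-3 - 3) = 5*(-6) = -30)
Z = -273 (Z = -7*(((-5 - 1*3)*(-1))*5 - 1*1) = -7*(((-5 - 3)*(-1))*5 - 1) = -7*(-8*(-1)*5 - 1) = -7*(8*5 - 1) = -7*(40 - 1) = -7*39 = -273)
d(j, J) = 3 + 273*J (d(j, J) = 3 - (-273)*J = 3 + 273*J)
(d(-9, k)*p)*(-4) = ((3 + 273*(-30))*36)*(-4) = ((3 - 8190)*36)*(-4) = -8187*36*(-4) = -294732*(-4) = 1178928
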